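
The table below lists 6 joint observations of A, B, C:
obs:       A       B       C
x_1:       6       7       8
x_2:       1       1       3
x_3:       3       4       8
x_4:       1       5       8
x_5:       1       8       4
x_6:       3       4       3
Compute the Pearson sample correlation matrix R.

Step 1 — column means:
  mean(A) = (6 + 1 + 3 + 1 + 1 + 3) / 6 = 15/6 = 2.5
  mean(B) = (7 + 1 + 4 + 5 + 8 + 4) / 6 = 29/6 = 4.8333
  mean(C) = (8 + 3 + 8 + 8 + 4 + 3) / 6 = 34/6 = 5.6667

Step 2 — sample variances and covariances s[i,j] = (1/(n-1)) · Σ_k (x_{k,i} - mean_i) · (x_{k,j} - mean_j), with n-1 = 5:
  s[A,A] = ((3.5)·(3.5) + (-1.5)·(-1.5) + (0.5)·(0.5) + (-1.5)·(-1.5) + (-1.5)·(-1.5) + (0.5)·(0.5)) / 5 = 19.5/5 = 3.9
  s[A,B] = ((3.5)·(2.1667) + (-1.5)·(-3.8333) + (0.5)·(-0.8333) + (-1.5)·(0.1667) + (-1.5)·(3.1667) + (0.5)·(-0.8333)) / 5 = 7.5/5 = 1.5
  s[A,C] = ((3.5)·(2.3333) + (-1.5)·(-2.6667) + (0.5)·(2.3333) + (-1.5)·(2.3333) + (-1.5)·(-1.6667) + (0.5)·(-2.6667)) / 5 = 11/5 = 2.2
  s[B,B] = ((2.1667)·(2.1667) + (-3.8333)·(-3.8333) + (-0.8333)·(-0.8333) + (0.1667)·(0.1667) + (3.1667)·(3.1667) + (-0.8333)·(-0.8333)) / 5 = 30.8333/5 = 6.1667
  s[B,C] = ((2.1667)·(2.3333) + (-3.8333)·(-2.6667) + (-0.8333)·(2.3333) + (0.1667)·(2.3333) + (3.1667)·(-1.6667) + (-0.8333)·(-2.6667)) / 5 = 10.6667/5 = 2.1333
  s[C,C] = ((2.3333)·(2.3333) + (-2.6667)·(-2.6667) + (2.3333)·(2.3333) + (2.3333)·(2.3333) + (-1.6667)·(-1.6667) + (-2.6667)·(-2.6667)) / 5 = 33.3333/5 = 6.6667
  Sample standard deviations s_i = √(s[i,i]):
  s(A) = √(3.9) = 1.9748
  s(B) = √(6.1667) = 2.4833
  s(C) = √(6.6667) = 2.582

Step 3 — r_{ij} = s_{ij} / (s_i · s_j):
  r[A,A] = 1 (diagonal).
  r[A,B] = 1.5 / (1.9748 · 2.4833) = 1.5 / 4.9041 = 0.3059
  r[A,C] = 2.2 / (1.9748 · 2.582) = 2.2 / 5.099 = 0.4315
  r[B,B] = 1 (diagonal).
  r[B,C] = 2.1333 / (2.4833 · 2.582) = 2.1333 / 6.4118 = 0.3327
  r[C,C] = 1 (diagonal).

R is symmetric with unit diagonal. Assembling:

R = [[1, 0.3059, 0.4315],
 [0.3059, 1, 0.3327],
 [0.4315, 0.3327, 1]]


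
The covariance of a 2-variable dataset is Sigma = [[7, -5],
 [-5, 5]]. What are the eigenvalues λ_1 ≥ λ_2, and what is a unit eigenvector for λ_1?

Step 1 — characteristic polynomial of 2×2 Sigma:
  det(Sigma - λI) = λ² - trace · λ + det = 0.
  trace = 7 + 5 = 12, det = 7·5 - (-5)² = 10.
Step 2 — discriminant:
  Δ = trace² - 4·det = 144 - 40 = 104.
Step 3 — eigenvalues:
  λ = (trace ± √Δ)/2 = (12 ± 10.198)/2,
  λ_1 = 11.099,  λ_2 = 0.901.

Step 4 — unit eigenvector for λ_1: solve (Sigma - λ_1 I)v = 0. First row:
  (7 - 11.099)·v_x + (-5)·v_y = 0, i.e. (-4.099)·v_x + (-5)·v_y = 0,
  so v ∝ (b, λ_1 - a) = (-5, 4.099); multiply by -1 so the first entry is positive: u = (5, -4.099).
  ||u|| = √((5)² + (-4.099)²) = √(41.802) ≈ 6.4654,
  v_1 = u/||u|| ≈ (0.7733, -0.634) (||v_1|| = 1).

λ_1 = 11.099,  λ_2 = 0.901;  v_1 ≈ (0.7733, -0.634)


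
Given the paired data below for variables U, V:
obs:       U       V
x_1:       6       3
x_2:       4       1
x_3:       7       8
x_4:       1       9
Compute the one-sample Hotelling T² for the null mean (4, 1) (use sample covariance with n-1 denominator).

Step 1 — sample mean vector:
  mean(U) = (6 + 4 + 7 + 1) / 4 = 18/4 = 4.5
  mean(V) = (3 + 1 + 8 + 9) / 4 = 21/4 = 5.25
  x̄ = (4.5, 5.25),  deviation x̄ - mu_0 = (4.5, 5.25) - (4, 1) = (0.5, 4.25).

Step 2 — sample covariance matrix, S[i,j] = (1/(n-1)) · Σ_k (x_{k,i} - mean_i) · (x_{k,j} - mean_j), divisor n-1 = 3:
  S[U,U] = ((1.5)·(1.5) + (-0.5)·(-0.5) + (2.5)·(2.5) + (-3.5)·(-3.5)) / 3 = 21/3 = 7
  S[U,V] = ((1.5)·(-2.25) + (-0.5)·(-4.25) + (2.5)·(2.75) + (-3.5)·(3.75)) / 3 = -7.5/3 = -2.5
  S[V,V] = ((-2.25)·(-2.25) + (-4.25)·(-4.25) + (2.75)·(2.75) + (3.75)·(3.75)) / 3 = 44.75/3 = 14.9167
  S = [[7, -2.5],
 [-2.5, 14.9167]].

Step 3 — invert S. det(S) = 7·14.9167 - (-2.5)² = 98.1667.
  S^{-1} = (1/det) · [[d, -b], [-b, a]] = [[0.152, 0.0255],
 [0.0255, 0.0713]].

Step 4 — quadratic form (x̄ - mu_0)^T · S^{-1} · (x̄ - mu_0):
  S^{-1} · (x̄ - mu_0) = (0.1842, 0.3158),
  (x̄ - mu_0)^T · [...] = (0.5)·(0.1842) + (4.25)·(0.3158) = 1.4342.

Step 5 — scale by n: T² = 4 · 1.4342 = 5.7368.

T² ≈ 5.7368


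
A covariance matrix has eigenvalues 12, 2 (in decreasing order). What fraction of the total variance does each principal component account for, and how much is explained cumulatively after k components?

Step 1 — total variance = trace(Sigma) = Σ λ_i = 12 + 2 = 14.

Step 2 — fraction explained by component i = λ_i / Σ λ:
  PC1: 12/14 = 0.8571
  PC2: 2/14 = 0.1429

Step 3 — cumulative fraction after k components = (λ_1 + ... + λ_k) / Σ λ:
  k = 1: 12/14 = 0.8571
  k = 2: (12 + 2)/14 = 14/14 = 1

Summary (fraction, with percent):

explained: PC1 0.8571 (85.71%), PC2 0.1429 (14.29%);  cumulative: 0.8571, 1


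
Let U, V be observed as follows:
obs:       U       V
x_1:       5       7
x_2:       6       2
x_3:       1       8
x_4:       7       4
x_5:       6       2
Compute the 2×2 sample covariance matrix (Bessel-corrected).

Step 1 — column means:
  mean(U) = (5 + 6 + 1 + 7 + 6) / 5 = 25/5 = 5
  mean(V) = (7 + 2 + 8 + 4 + 2) / 5 = 23/5 = 4.6

Step 2 — sample covariance S[i,j] = (1/(n-1)) · Σ_k (x_{k,i} - mean_i) · (x_{k,j} - mean_j), with n-1 = 4.
  S[U,U] = ((0)·(0) + (1)·(1) + (-4)·(-4) + (2)·(2) + (1)·(1)) / 4 = 22/4 = 5.5
  S[U,V] = ((0)·(2.4) + (1)·(-2.6) + (-4)·(3.4) + (2)·(-0.6) + (1)·(-2.6)) / 4 = -20/4 = -5
  S[V,V] = ((2.4)·(2.4) + (-2.6)·(-2.6) + (3.4)·(3.4) + (-0.6)·(-0.6) + (-2.6)·(-2.6)) / 4 = 31.2/4 = 7.8

S is symmetric (S[j,i] = S[i,j]). Assembling:

S = [[5.5, -5],
 [-5, 7.8]]


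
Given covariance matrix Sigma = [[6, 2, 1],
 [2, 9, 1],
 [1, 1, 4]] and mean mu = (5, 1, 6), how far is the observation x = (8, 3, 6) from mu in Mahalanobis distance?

Step 1 — centre the observation: (x - mu) = (3, 2, 0).

Step 2 — invert Sigma (cofactor / det for 3×3, or solve directly):
  Sigma^{-1} = [[0.1852, -0.037, -0.037],
 [-0.037, 0.1217, -0.0212],
 [-0.037, -0.0212, 0.2646]].

Step 3 — form the quadratic (x - mu)^T · Sigma^{-1} · (x - mu):
  Sigma^{-1} · (x - mu) = (0.4815, 0.1323, -0.1534).
  (x - mu)^T · [Sigma^{-1} · (x - mu)] = (3)·(0.4815) + (2)·(0.1323) + (0)·(-0.1534) = 1.709.

Step 4 — take square root: d = √(1.709) ≈ 1.3073.

d(x, mu) = √(1.709) ≈ 1.3073


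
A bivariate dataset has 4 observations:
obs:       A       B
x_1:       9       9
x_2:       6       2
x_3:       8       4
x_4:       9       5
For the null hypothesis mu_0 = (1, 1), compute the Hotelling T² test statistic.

Step 1 — sample mean vector:
  mean(A) = (9 + 6 + 8 + 9) / 4 = 32/4 = 8
  mean(B) = (9 + 2 + 4 + 5) / 4 = 20/4 = 5
  x̄ = (8, 5),  deviation x̄ - mu_0 = (8, 5) - (1, 1) = (7, 4).

Step 2 — sample covariance matrix, S[i,j] = (1/(n-1)) · Σ_k (x_{k,i} - mean_i) · (x_{k,j} - mean_j), divisor n-1 = 3:
  S[A,A] = ((1)·(1) + (-2)·(-2) + (0)·(0) + (1)·(1)) / 3 = 6/3 = 2
  S[A,B] = ((1)·(4) + (-2)·(-3) + (0)·(-1) + (1)·(0)) / 3 = 10/3 = 3.3333
  S[B,B] = ((4)·(4) + (-3)·(-3) + (-1)·(-1) + (0)·(0)) / 3 = 26/3 = 8.6667
  S = [[2, 3.3333],
 [3.3333, 8.6667]].

Step 3 — invert S. det(S) = 2·8.6667 - (3.3333)² = 6.2222.
  S^{-1} = (1/det) · [[d, -b], [-b, a]] = [[1.3929, -0.5357],
 [-0.5357, 0.3214]].

Step 4 — quadratic form (x̄ - mu_0)^T · S^{-1} · (x̄ - mu_0):
  S^{-1} · (x̄ - mu_0) = (7.6071, -2.4643),
  (x̄ - mu_0)^T · [...] = (7)·(7.6071) + (4)·(-2.4643) = 43.3929.

Step 5 — scale by n: T² = 4 · 43.3929 = 173.5714.

T² ≈ 173.5714


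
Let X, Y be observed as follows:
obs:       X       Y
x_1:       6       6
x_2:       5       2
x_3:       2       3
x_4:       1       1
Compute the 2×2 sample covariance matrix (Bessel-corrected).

Step 1 — column means:
  mean(X) = (6 + 5 + 2 + 1) / 4 = 14/4 = 3.5
  mean(Y) = (6 + 2 + 3 + 1) / 4 = 12/4 = 3

Step 2 — sample covariance S[i,j] = (1/(n-1)) · Σ_k (x_{k,i} - mean_i) · (x_{k,j} - mean_j), with n-1 = 3.
  S[X,X] = ((2.5)·(2.5) + (1.5)·(1.5) + (-1.5)·(-1.5) + (-2.5)·(-2.5)) / 3 = 17/3 = 5.6667
  S[X,Y] = ((2.5)·(3) + (1.5)·(-1) + (-1.5)·(0) + (-2.5)·(-2)) / 3 = 11/3 = 3.6667
  S[Y,Y] = ((3)·(3) + (-1)·(-1) + (0)·(0) + (-2)·(-2)) / 3 = 14/3 = 4.6667

S is symmetric (S[j,i] = S[i,j]). Assembling:

S = [[5.6667, 3.6667],
 [3.6667, 4.6667]]


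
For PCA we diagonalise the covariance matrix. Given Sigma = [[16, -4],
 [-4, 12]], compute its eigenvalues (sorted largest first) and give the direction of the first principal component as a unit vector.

Step 1 — characteristic polynomial of 2×2 Sigma:
  det(Sigma - λI) = λ² - trace · λ + det = 0.
  trace = 16 + 12 = 28, det = 16·12 - (-4)² = 176.
Step 2 — discriminant:
  Δ = trace² - 4·det = 784 - 704 = 80.
Step 3 — eigenvalues:
  λ = (trace ± √Δ)/2 = (28 ± 8.9443)/2,
  λ_1 = 18.4721,  λ_2 = 9.5279.

Step 4 — unit eigenvector for λ_1: solve (Sigma - λ_1 I)v = 0. First row:
  (16 - 18.4721)·v_x + (-4)·v_y = 0, i.e. (-2.4721)·v_x + (-4)·v_y = 0,
  so v ∝ (b, λ_1 - a) = (-4, 2.4721); multiply by -1 so the first entry is positive: u = (4, -2.4721).
  ||u|| = √((4)² + (-2.4721)²) = √(22.1115) ≈ 4.7023,
  v_1 = u/||u|| ≈ (0.8507, -0.5257) (||v_1|| = 1).

λ_1 = 18.4721,  λ_2 = 9.5279;  v_1 ≈ (0.8507, -0.5257)


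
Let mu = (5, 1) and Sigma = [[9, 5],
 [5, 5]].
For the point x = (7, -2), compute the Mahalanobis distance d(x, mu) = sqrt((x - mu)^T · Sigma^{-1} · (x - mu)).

Step 1 — centre the observation: (x - mu) = (2, -3).

Step 2 — invert Sigma. det(Sigma) = 9·5 - (5)² = 20.
  Sigma^{-1} = (1/det) · [[d, -b], [-b, a]] = [[0.25, -0.25],
 [-0.25, 0.45]].

Step 3 — form the quadratic (x - mu)^T · Sigma^{-1} · (x - mu):
  Sigma^{-1} · (x - mu) = (1.25, -1.85).
  (x - mu)^T · [Sigma^{-1} · (x - mu)] = (2)·(1.25) + (-3)·(-1.85) = 8.05.

Step 4 — take square root: d = √(8.05) ≈ 2.8373.

d(x, mu) = √(8.05) ≈ 2.8373


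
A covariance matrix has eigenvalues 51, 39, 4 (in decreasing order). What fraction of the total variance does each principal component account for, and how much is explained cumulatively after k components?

Step 1 — total variance = trace(Sigma) = Σ λ_i = 51 + 39 + 4 = 94.

Step 2 — fraction explained by component i = λ_i / Σ λ:
  PC1: 51/94 = 0.5426
  PC2: 39/94 = 0.4149
  PC3: 4/94 = 0.0426

Step 3 — cumulative fraction after k components = (λ_1 + ... + λ_k) / Σ λ:
  k = 1: 51/94 = 0.5426
  k = 2: (51 + 39)/94 = 90/94 = 0.9574
  k = 3: (51 + 39 + 4)/94 = 94/94 = 1

Summary (fraction, with percent):

explained: PC1 0.5426 (54.26%), PC2 0.4149 (41.49%), PC3 0.0426 (4.26%);  cumulative: 0.5426, 0.9574, 1


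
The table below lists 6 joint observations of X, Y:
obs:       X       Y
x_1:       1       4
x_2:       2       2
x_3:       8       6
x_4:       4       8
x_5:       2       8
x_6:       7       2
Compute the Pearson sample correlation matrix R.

Step 1 — column means:
  mean(X) = (1 + 2 + 8 + 4 + 2 + 7) / 6 = 24/6 = 4
  mean(Y) = (4 + 2 + 6 + 8 + 8 + 2) / 6 = 30/6 = 5

Step 2 — sample variances and covariances s[i,j] = (1/(n-1)) · Σ_k (x_{k,i} - mean_i) · (x_{k,j} - mean_j), with n-1 = 5:
  s[X,X] = ((-3)·(-3) + (-2)·(-2) + (4)·(4) + (0)·(0) + (-2)·(-2) + (3)·(3)) / 5 = 42/5 = 8.4
  s[X,Y] = ((-3)·(-1) + (-2)·(-3) + (4)·(1) + (0)·(3) + (-2)·(3) + (3)·(-3)) / 5 = -2/5 = -0.4
  s[Y,Y] = ((-1)·(-1) + (-3)·(-3) + (1)·(1) + (3)·(3) + (3)·(3) + (-3)·(-3)) / 5 = 38/5 = 7.6
  Sample standard deviations s_i = √(s[i,i]):
  s(X) = √(8.4) = 2.8983
  s(Y) = √(7.6) = 2.7568

Step 3 — r_{ij} = s_{ij} / (s_i · s_j):
  r[X,X] = 1 (diagonal).
  r[X,Y] = -0.4 / (2.8983 · 2.7568) = -0.4 / 7.99 = -0.0501
  r[Y,Y] = 1 (diagonal).

R is symmetric with unit diagonal. Assembling:

R = [[1, -0.0501],
 [-0.0501, 1]]


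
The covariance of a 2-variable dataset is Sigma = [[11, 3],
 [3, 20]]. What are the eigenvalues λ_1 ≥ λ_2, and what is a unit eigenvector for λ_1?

Step 1 — characteristic polynomial of 2×2 Sigma:
  det(Sigma - λI) = λ² - trace · λ + det = 0.
  trace = 11 + 20 = 31, det = 11·20 - (3)² = 211.
Step 2 — discriminant:
  Δ = trace² - 4·det = 961 - 844 = 117.
Step 3 — eigenvalues:
  λ = (trace ± √Δ)/2 = (31 ± 10.8167)/2,
  λ_1 = 20.9083,  λ_2 = 10.0917.

Step 4 — unit eigenvector for λ_1: solve (Sigma - λ_1 I)v = 0. First row:
  (11 - 20.9083)·v_x + (3)·v_y = 0, i.e. (-9.9083)·v_x + (3)·v_y = 0,
  so v ∝ (b, λ_1 - a) = (3, 9.9083) = u.
  ||u|| = √((3)² + (9.9083)²) = √(107.1749) ≈ 10.3525,
  v_1 = u/||u|| ≈ (0.2898, 0.9571) (||v_1|| = 1).

λ_1 = 20.9083,  λ_2 = 10.0917;  v_1 ≈ (0.2898, 0.9571)


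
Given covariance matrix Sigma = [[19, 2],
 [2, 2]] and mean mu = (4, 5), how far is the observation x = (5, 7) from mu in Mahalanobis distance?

Step 1 — centre the observation: (x - mu) = (1, 2).

Step 2 — invert Sigma. det(Sigma) = 19·2 - (2)² = 34.
  Sigma^{-1} = (1/det) · [[d, -b], [-b, a]] = [[0.0588, -0.0588],
 [-0.0588, 0.5588]].

Step 3 — form the quadratic (x - mu)^T · Sigma^{-1} · (x - mu):
  Sigma^{-1} · (x - mu) = (-0.0588, 1.0588).
  (x - mu)^T · [Sigma^{-1} · (x - mu)] = (1)·(-0.0588) + (2)·(1.0588) = 2.0588.

Step 4 — take square root: d = √(2.0588) ≈ 1.4349.

d(x, mu) = √(2.0588) ≈ 1.4349


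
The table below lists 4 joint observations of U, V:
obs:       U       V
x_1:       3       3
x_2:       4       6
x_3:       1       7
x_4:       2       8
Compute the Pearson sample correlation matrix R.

Step 1 — column means:
  mean(U) = (3 + 4 + 1 + 2) / 4 = 10/4 = 2.5
  mean(V) = (3 + 6 + 7 + 8) / 4 = 24/4 = 6

Step 2 — sample variances and covariances s[i,j] = (1/(n-1)) · Σ_k (x_{k,i} - mean_i) · (x_{k,j} - mean_j), with n-1 = 3:
  s[U,U] = ((0.5)·(0.5) + (1.5)·(1.5) + (-1.5)·(-1.5) + (-0.5)·(-0.5)) / 3 = 5/3 = 1.6667
  s[U,V] = ((0.5)·(-3) + (1.5)·(0) + (-1.5)·(1) + (-0.5)·(2)) / 3 = -4/3 = -1.3333
  s[V,V] = ((-3)·(-3) + (0)·(0) + (1)·(1) + (2)·(2)) / 3 = 14/3 = 4.6667
  Sample standard deviations s_i = √(s[i,i]):
  s(U) = √(1.6667) = 1.291
  s(V) = √(4.6667) = 2.1602

Step 3 — r_{ij} = s_{ij} / (s_i · s_j):
  r[U,U] = 1 (diagonal).
  r[U,V] = -1.3333 / (1.291 · 2.1602) = -1.3333 / 2.7889 = -0.4781
  r[V,V] = 1 (diagonal).

R is symmetric with unit diagonal. Assembling:

R = [[1, -0.4781],
 [-0.4781, 1]]


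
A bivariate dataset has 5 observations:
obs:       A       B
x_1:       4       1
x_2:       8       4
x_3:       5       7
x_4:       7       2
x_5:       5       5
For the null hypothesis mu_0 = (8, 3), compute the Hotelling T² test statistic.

Step 1 — sample mean vector:
  mean(A) = (4 + 8 + 5 + 7 + 5) / 5 = 29/5 = 5.8
  mean(B) = (1 + 4 + 7 + 2 + 5) / 5 = 19/5 = 3.8
  x̄ = (5.8, 3.8),  deviation x̄ - mu_0 = (5.8, 3.8) - (8, 3) = (-2.2, 0.8).

Step 2 — sample covariance matrix, S[i,j] = (1/(n-1)) · Σ_k (x_{k,i} - mean_i) · (x_{k,j} - mean_j), divisor n-1 = 4:
  S[A,A] = ((-1.8)·(-1.8) + (2.2)·(2.2) + (-0.8)·(-0.8) + (1.2)·(1.2) + (-0.8)·(-0.8)) / 4 = 10.8/4 = 2.7
  S[A,B] = ((-1.8)·(-2.8) + (2.2)·(0.2) + (-0.8)·(3.2) + (1.2)·(-1.8) + (-0.8)·(1.2)) / 4 = -0.2/4 = -0.05
  S[B,B] = ((-2.8)·(-2.8) + (0.2)·(0.2) + (3.2)·(3.2) + (-1.8)·(-1.8) + (1.2)·(1.2)) / 4 = 22.8/4 = 5.7
  S = [[2.7, -0.05],
 [-0.05, 5.7]].

Step 3 — invert S. det(S) = 2.7·5.7 - (-0.05)² = 15.3875.
  S^{-1} = (1/det) · [[d, -b], [-b, a]] = [[0.3704, 0.0032],
 [0.0032, 0.1755]].

Step 4 — quadratic form (x̄ - mu_0)^T · S^{-1} · (x̄ - mu_0):
  S^{-1} · (x̄ - mu_0) = (-0.8123, 0.1332),
  (x̄ - mu_0)^T · [...] = (-2.2)·(-0.8123) + (0.8)·(0.1332) = 1.8937.

Step 5 — scale by n: T² = 5 · 1.8937 = 9.4687.

T² ≈ 9.4687


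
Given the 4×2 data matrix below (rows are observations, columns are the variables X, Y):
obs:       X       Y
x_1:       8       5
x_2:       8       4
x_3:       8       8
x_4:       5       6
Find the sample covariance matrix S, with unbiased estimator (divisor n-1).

Step 1 — column means:
  mean(X) = (8 + 8 + 8 + 5) / 4 = 29/4 = 7.25
  mean(Y) = (5 + 4 + 8 + 6) / 4 = 23/4 = 5.75

Step 2 — sample covariance S[i,j] = (1/(n-1)) · Σ_k (x_{k,i} - mean_i) · (x_{k,j} - mean_j), with n-1 = 3.
  S[X,X] = ((0.75)·(0.75) + (0.75)·(0.75) + (0.75)·(0.75) + (-2.25)·(-2.25)) / 3 = 6.75/3 = 2.25
  S[X,Y] = ((0.75)·(-0.75) + (0.75)·(-1.75) + (0.75)·(2.25) + (-2.25)·(0.25)) / 3 = -0.75/3 = -0.25
  S[Y,Y] = ((-0.75)·(-0.75) + (-1.75)·(-1.75) + (2.25)·(2.25) + (0.25)·(0.25)) / 3 = 8.75/3 = 2.9167

S is symmetric (S[j,i] = S[i,j]). Assembling:

S = [[2.25, -0.25],
 [-0.25, 2.9167]]


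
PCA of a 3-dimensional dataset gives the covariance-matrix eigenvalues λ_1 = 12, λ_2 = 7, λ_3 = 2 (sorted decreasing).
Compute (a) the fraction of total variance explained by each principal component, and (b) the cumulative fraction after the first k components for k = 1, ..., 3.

Step 1 — total variance = trace(Sigma) = Σ λ_i = 12 + 7 + 2 = 21.

Step 2 — fraction explained by component i = λ_i / Σ λ:
  PC1: 12/21 = 0.5714
  PC2: 7/21 = 0.3333
  PC3: 2/21 = 0.0952

Step 3 — cumulative fraction after k components = (λ_1 + ... + λ_k) / Σ λ:
  k = 1: 12/21 = 0.5714
  k = 2: (12 + 7)/21 = 19/21 = 0.9048
  k = 3: (12 + 7 + 2)/21 = 21/21 = 1

Summary (fraction, with percent):

explained: PC1 0.5714 (57.14%), PC2 0.3333 (33.33%), PC3 0.0952 (9.52%);  cumulative: 0.5714, 0.9048, 1


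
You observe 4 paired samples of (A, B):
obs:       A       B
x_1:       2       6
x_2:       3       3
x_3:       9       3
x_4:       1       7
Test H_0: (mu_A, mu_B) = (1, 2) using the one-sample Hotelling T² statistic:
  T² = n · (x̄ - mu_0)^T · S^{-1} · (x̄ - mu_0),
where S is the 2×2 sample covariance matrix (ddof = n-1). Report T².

Step 1 — sample mean vector:
  mean(A) = (2 + 3 + 9 + 1) / 4 = 15/4 = 3.75
  mean(B) = (6 + 3 + 3 + 7) / 4 = 19/4 = 4.75
  x̄ = (3.75, 4.75),  deviation x̄ - mu_0 = (3.75, 4.75) - (1, 2) = (2.75, 2.75).

Step 2 — sample covariance matrix, S[i,j] = (1/(n-1)) · Σ_k (x_{k,i} - mean_i) · (x_{k,j} - mean_j), divisor n-1 = 3:
  S[A,A] = ((-1.75)·(-1.75) + (-0.75)·(-0.75) + (5.25)·(5.25) + (-2.75)·(-2.75)) / 3 = 38.75/3 = 12.9167
  S[A,B] = ((-1.75)·(1.25) + (-0.75)·(-1.75) + (5.25)·(-1.75) + (-2.75)·(2.25)) / 3 = -16.25/3 = -5.4167
  S[B,B] = ((1.25)·(1.25) + (-1.75)·(-1.75) + (-1.75)·(-1.75) + (2.25)·(2.25)) / 3 = 12.75/3 = 4.25
  S = [[12.9167, -5.4167],
 [-5.4167, 4.25]].

Step 3 — invert S. det(S) = 12.9167·4.25 - (-5.4167)² = 25.5556.
  S^{-1} = (1/det) · [[d, -b], [-b, a]] = [[0.1663, 0.212],
 [0.212, 0.5054]].

Step 4 — quadratic form (x̄ - mu_0)^T · S^{-1} · (x̄ - mu_0):
  S^{-1} · (x̄ - mu_0) = (1.0402, 1.9728),
  (x̄ - mu_0)^T · [...] = (2.75)·(1.0402) + (2.75)·(1.9728) = 8.2859.

Step 5 — scale by n: T² = 4 · 8.2859 = 33.1435.

T² ≈ 33.1435


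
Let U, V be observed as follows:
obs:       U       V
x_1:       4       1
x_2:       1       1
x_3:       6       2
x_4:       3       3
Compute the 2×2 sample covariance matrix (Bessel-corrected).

Step 1 — column means:
  mean(U) = (4 + 1 + 6 + 3) / 4 = 14/4 = 3.5
  mean(V) = (1 + 1 + 2 + 3) / 4 = 7/4 = 1.75

Step 2 — sample covariance S[i,j] = (1/(n-1)) · Σ_k (x_{k,i} - mean_i) · (x_{k,j} - mean_j), with n-1 = 3.
  S[U,U] = ((0.5)·(0.5) + (-2.5)·(-2.5) + (2.5)·(2.5) + (-0.5)·(-0.5)) / 3 = 13/3 = 4.3333
  S[U,V] = ((0.5)·(-0.75) + (-2.5)·(-0.75) + (2.5)·(0.25) + (-0.5)·(1.25)) / 3 = 1.5/3 = 0.5
  S[V,V] = ((-0.75)·(-0.75) + (-0.75)·(-0.75) + (0.25)·(0.25) + (1.25)·(1.25)) / 3 = 2.75/3 = 0.9167

S is symmetric (S[j,i] = S[i,j]). Assembling:

S = [[4.3333, 0.5],
 [0.5, 0.9167]]


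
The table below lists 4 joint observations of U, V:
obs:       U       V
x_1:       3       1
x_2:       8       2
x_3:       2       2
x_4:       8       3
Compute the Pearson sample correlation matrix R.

Step 1 — column means:
  mean(U) = (3 + 8 + 2 + 8) / 4 = 21/4 = 5.25
  mean(V) = (1 + 2 + 2 + 3) / 4 = 8/4 = 2

Step 2 — sample variances and covariances s[i,j] = (1/(n-1)) · Σ_k (x_{k,i} - mean_i) · (x_{k,j} - mean_j), with n-1 = 3:
  s[U,U] = ((-2.25)·(-2.25) + (2.75)·(2.75) + (-3.25)·(-3.25) + (2.75)·(2.75)) / 3 = 30.75/3 = 10.25
  s[U,V] = ((-2.25)·(-1) + (2.75)·(0) + (-3.25)·(0) + (2.75)·(1)) / 3 = 5/3 = 1.6667
  s[V,V] = ((-1)·(-1) + (0)·(0) + (0)·(0) + (1)·(1)) / 3 = 2/3 = 0.6667
  Sample standard deviations s_i = √(s[i,i]):
  s(U) = √(10.25) = 3.2016
  s(V) = √(0.6667) = 0.8165

Step 3 — r_{ij} = s_{ij} / (s_i · s_j):
  r[U,U] = 1 (diagonal).
  r[U,V] = 1.6667 / (3.2016 · 0.8165) = 1.6667 / 2.6141 = 0.6376
  r[V,V] = 1 (diagonal).

R is symmetric with unit diagonal. Assembling:

R = [[1, 0.6376],
 [0.6376, 1]]


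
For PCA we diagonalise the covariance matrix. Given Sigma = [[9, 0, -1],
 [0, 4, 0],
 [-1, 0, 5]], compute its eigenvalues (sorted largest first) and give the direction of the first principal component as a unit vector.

Step 1 — characteristic polynomial p(λ) = det(λI - Sigma) = λ³ - tr·λ² + c_1·λ - det, where tr = trace, c_1 = sum of the principal 2×2 minors, det = det(Sigma):
  tr = 9 + 4 + 5 = 18,
  c_1 = (9·4 - (0)²) + (9·5 - (-1)²) + (4·5 - (0)²) = 36 + 44 + 20 = 100,
  det = 9·(4·5 - (0)²) - (0)·((0)·5 - (0)·(-1)) + (-1)·((0)·(0) - 4·(-1)) = 9·(20) - (0)·(0) + (-1)·(4) = 176.
  So p(λ) = λ³ - 18λ² + 100λ - 176.
Step 2 — look for an integer root (rational root theorem: any rational root is an integer divisor of 176). Testing λ = 4:
  p(4) = 64 - 288 + 400 - 176 = 0  ✓
  Dividing out (λ - 4): p(λ) = (λ - 4)(λ² - 14λ + 44).
Step 3 — remaining eigenvalues from the quadratic λ² - 14λ + 44 = 0:
  Δ = 14² - 4·44 = 196 - 176 = 20,  λ = (14 ± √20)/2 = (14 ± 4.4721)/2 ≈ 9.2361 or 4.7639.
  Sorted: λ_1 = 9.2361,  λ_2 = 4.7639,  λ_3 = 4  (check: sum = 18 = tr ✓).

Step 4 — unit eigenvector for λ_1 ≈ 9.2361: v spans the null space of (Sigma - λ_1 I), whose rows are
  r_1 = (-0.2361, 0, -1),  r_2 = (0, -5.2361, 0),  r_3 = (-1, 0, -4.2361).
  v is orthogonal to every row, so take v ∝ r_1 × r_2 = ((0)·(0) - (-1)·(-5.2361), (-1)·(0) - (-0.2361)·(0), (-0.2361)·(-5.2361) - (0)·(0)) ≈ (-5.2361, 0, 1.2361).
  Rescale (multiply by -1 so the first nonzero entry is positive): u = (5.2361, 0, -1.2361).
  ||u|| = √((5.2361)² + (0)² + (-1.2361)²) = √(28.9443) ≈ 5.38,  v_1 = u/||u|| ≈ (0.9732, 0, -0.2298) (||v_1|| = 1).

λ_1 = 9.2361,  λ_2 = 4.7639,  λ_3 = 4;  v_1 ≈ (0.9732, 0, -0.2298)


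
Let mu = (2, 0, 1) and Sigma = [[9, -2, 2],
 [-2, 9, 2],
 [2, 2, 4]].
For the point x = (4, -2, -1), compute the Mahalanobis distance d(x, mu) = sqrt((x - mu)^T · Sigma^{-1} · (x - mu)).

Step 1 — centre the observation: (x - mu) = (2, -2, -2).

Step 2 — invert Sigma (cofactor / det for 3×3, or solve directly):
  Sigma^{-1} = [[0.1455, 0.0545, -0.1],
 [0.0545, 0.1455, -0.1],
 [-0.1, -0.1, 0.35]].

Step 3 — form the quadratic (x - mu)^T · Sigma^{-1} · (x - mu):
  Sigma^{-1} · (x - mu) = (0.3818, 0.0182, -0.7).
  (x - mu)^T · [Sigma^{-1} · (x - mu)] = (2)·(0.3818) + (-2)·(0.0182) + (-2)·(-0.7) = 2.1273.

Step 4 — take square root: d = √(2.1273) ≈ 1.4585.

d(x, mu) = √(2.1273) ≈ 1.4585


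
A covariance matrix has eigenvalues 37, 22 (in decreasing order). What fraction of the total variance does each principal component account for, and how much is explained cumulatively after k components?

Step 1 — total variance = trace(Sigma) = Σ λ_i = 37 + 22 = 59.

Step 2 — fraction explained by component i = λ_i / Σ λ:
  PC1: 37/59 = 0.6271
  PC2: 22/59 = 0.3729

Step 3 — cumulative fraction after k components = (λ_1 + ... + λ_k) / Σ λ:
  k = 1: 37/59 = 0.6271
  k = 2: (37 + 22)/59 = 59/59 = 1

Summary (fraction, with percent):

explained: PC1 0.6271 (62.71%), PC2 0.3729 (37.29%);  cumulative: 0.6271, 1


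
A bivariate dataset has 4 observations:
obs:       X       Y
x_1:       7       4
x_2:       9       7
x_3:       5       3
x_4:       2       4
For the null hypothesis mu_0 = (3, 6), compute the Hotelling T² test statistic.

Step 1 — sample mean vector:
  mean(X) = (7 + 9 + 5 + 2) / 4 = 23/4 = 5.75
  mean(Y) = (4 + 7 + 3 + 4) / 4 = 18/4 = 4.5
  x̄ = (5.75, 4.5),  deviation x̄ - mu_0 = (5.75, 4.5) - (3, 6) = (2.75, -1.5).

Step 2 — sample covariance matrix, S[i,j] = (1/(n-1)) · Σ_k (x_{k,i} - mean_i) · (x_{k,j} - mean_j), divisor n-1 = 3:
  S[X,X] = ((1.25)·(1.25) + (3.25)·(3.25) + (-0.75)·(-0.75) + (-3.75)·(-3.75)) / 3 = 26.75/3 = 8.9167
  S[X,Y] = ((1.25)·(-0.5) + (3.25)·(2.5) + (-0.75)·(-1.5) + (-3.75)·(-0.5)) / 3 = 10.5/3 = 3.5
  S[Y,Y] = ((-0.5)·(-0.5) + (2.5)·(2.5) + (-1.5)·(-1.5) + (-0.5)·(-0.5)) / 3 = 9/3 = 3
  S = [[8.9167, 3.5],
 [3.5, 3]].

Step 3 — invert S. det(S) = 8.9167·3 - (3.5)² = 14.5.
  S^{-1} = (1/det) · [[d, -b], [-b, a]] = [[0.2069, -0.2414],
 [-0.2414, 0.6149]].

Step 4 — quadratic form (x̄ - mu_0)^T · S^{-1} · (x̄ - mu_0):
  S^{-1} · (x̄ - mu_0) = (0.931, -1.5862),
  (x̄ - mu_0)^T · [...] = (2.75)·(0.931) + (-1.5)·(-1.5862) = 4.9397.

Step 5 — scale by n: T² = 4 · 4.9397 = 19.7586.

T² ≈ 19.7586


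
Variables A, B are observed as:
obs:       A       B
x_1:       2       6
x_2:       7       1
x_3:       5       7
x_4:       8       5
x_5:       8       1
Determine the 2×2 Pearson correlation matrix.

Step 1 — column means:
  mean(A) = (2 + 7 + 5 + 8 + 8) / 5 = 30/5 = 6
  mean(B) = (6 + 1 + 7 + 5 + 1) / 5 = 20/5 = 4

Step 2 — sample variances and covariances s[i,j] = (1/(n-1)) · Σ_k (x_{k,i} - mean_i) · (x_{k,j} - mean_j), with n-1 = 4:
  s[A,A] = ((-4)·(-4) + (1)·(1) + (-1)·(-1) + (2)·(2) + (2)·(2)) / 4 = 26/4 = 6.5
  s[A,B] = ((-4)·(2) + (1)·(-3) + (-1)·(3) + (2)·(1) + (2)·(-3)) / 4 = -18/4 = -4.5
  s[B,B] = ((2)·(2) + (-3)·(-3) + (3)·(3) + (1)·(1) + (-3)·(-3)) / 4 = 32/4 = 8
  Sample standard deviations s_i = √(s[i,i]):
  s(A) = √(6.5) = 2.5495
  s(B) = √(8) = 2.8284

Step 3 — r_{ij} = s_{ij} / (s_i · s_j):
  r[A,A] = 1 (diagonal).
  r[A,B] = -4.5 / (2.5495 · 2.8284) = -4.5 / 7.2111 = -0.624
  r[B,B] = 1 (diagonal).

R is symmetric with unit diagonal. Assembling:

R = [[1, -0.624],
 [-0.624, 1]]


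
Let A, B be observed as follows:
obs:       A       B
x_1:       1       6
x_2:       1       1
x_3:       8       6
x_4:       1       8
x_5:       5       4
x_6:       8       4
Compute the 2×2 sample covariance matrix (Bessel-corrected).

Step 1 — column means:
  mean(A) = (1 + 1 + 8 + 1 + 5 + 8) / 6 = 24/6 = 4
  mean(B) = (6 + 1 + 6 + 8 + 4 + 4) / 6 = 29/6 = 4.8333

Step 2 — sample covariance S[i,j] = (1/(n-1)) · Σ_k (x_{k,i} - mean_i) · (x_{k,j} - mean_j), with n-1 = 5.
  S[A,A] = ((-3)·(-3) + (-3)·(-3) + (4)·(4) + (-3)·(-3) + (1)·(1) + (4)·(4)) / 5 = 60/5 = 12
  S[A,B] = ((-3)·(1.1667) + (-3)·(-3.8333) + (4)·(1.1667) + (-3)·(3.1667) + (1)·(-0.8333) + (4)·(-0.8333)) / 5 = -1/5 = -0.2
  S[B,B] = ((1.1667)·(1.1667) + (-3.8333)·(-3.8333) + (1.1667)·(1.1667) + (3.1667)·(3.1667) + (-0.8333)·(-0.8333) + (-0.8333)·(-0.8333)) / 5 = 28.8333/5 = 5.7667

S is symmetric (S[j,i] = S[i,j]). Assembling:

S = [[12, -0.2],
 [-0.2, 5.7667]]


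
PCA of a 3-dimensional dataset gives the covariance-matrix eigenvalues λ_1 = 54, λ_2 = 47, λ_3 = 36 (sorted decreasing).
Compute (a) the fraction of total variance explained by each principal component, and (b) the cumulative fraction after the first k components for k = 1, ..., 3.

Step 1 — total variance = trace(Sigma) = Σ λ_i = 54 + 47 + 36 = 137.

Step 2 — fraction explained by component i = λ_i / Σ λ:
  PC1: 54/137 = 0.3942
  PC2: 47/137 = 0.3431
  PC3: 36/137 = 0.2628

Step 3 — cumulative fraction after k components = (λ_1 + ... + λ_k) / Σ λ:
  k = 1: 54/137 = 0.3942
  k = 2: (54 + 47)/137 = 101/137 = 0.7372
  k = 3: (54 + 47 + 36)/137 = 137/137 = 1

Summary (fraction, with percent):

explained: PC1 0.3942 (39.42%), PC2 0.3431 (34.31%), PC3 0.2628 (26.28%);  cumulative: 0.3942, 0.7372, 1


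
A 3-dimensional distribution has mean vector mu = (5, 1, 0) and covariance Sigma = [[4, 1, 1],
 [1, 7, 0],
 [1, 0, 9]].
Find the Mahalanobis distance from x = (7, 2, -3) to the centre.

Step 1 — centre the observation: (x - mu) = (2, 1, -3).

Step 2 — invert Sigma (cofactor / det for 3×3, or solve directly):
  Sigma^{-1} = [[0.2669, -0.0381, -0.0297],
 [-0.0381, 0.1483, 0.0042],
 [-0.0297, 0.0042, 0.1144]].

Step 3 — form the quadratic (x - mu)^T · Sigma^{-1} · (x - mu):
  Sigma^{-1} · (x - mu) = (0.5847, 0.0593, -0.3983).
  (x - mu)^T · [Sigma^{-1} · (x - mu)] = (2)·(0.5847) + (1)·(0.0593) + (-3)·(-0.3983) = 2.4237.

Step 4 — take square root: d = √(2.4237) ≈ 1.5568.

d(x, mu) = √(2.4237) ≈ 1.5568


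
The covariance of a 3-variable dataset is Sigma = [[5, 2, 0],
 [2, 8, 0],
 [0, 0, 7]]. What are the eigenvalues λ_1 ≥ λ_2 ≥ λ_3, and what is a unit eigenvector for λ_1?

Step 1 — characteristic polynomial p(λ) = det(λI - Sigma) = λ³ - tr·λ² + c_1·λ - det, where tr = trace, c_1 = sum of the principal 2×2 minors, det = det(Sigma):
  tr = 5 + 8 + 7 = 20,
  c_1 = (5·8 - (2)²) + (5·7 - (0)²) + (8·7 - (0)²) = 36 + 35 + 56 = 127,
  det = 5·(8·7 - (0)²) - (2)·((2)·7 - (0)·(0)) + (0)·((2)·(0) - 8·(0)) = 5·(56) - (2)·(14) + (0)·(0) = 252.
  So p(λ) = λ³ - 20λ² + 127λ - 252.
Step 2 — look for an integer root (rational root theorem: any rational root is an integer divisor of 252). Testing λ = 4:
  p(4) = 64 - 320 + 508 - 252 = 0  ✓
  Dividing out (λ - 4): p(λ) = (λ - 4)(λ² - 16λ + 63).
Step 3 — remaining eigenvalues from the quadratic λ² - 16λ + 63 = 0:
  Δ = 16² - 4·63 = 256 - 252 = 4,  λ = (16 ± √4)/2 = (16 ± 2)/2 = 9 or 7.
  Sorted: λ_1 = 9,  λ_2 = 7,  λ_3 = 4  (check: sum = 20 = tr ✓).

Step 4 — unit eigenvector for λ_1 = 9: v spans the null space of (Sigma - λ_1 I), whose rows are
  r_1 = (-4, 2, 0),  r_2 = (2, -1, 0),  r_3 = (0, 0, -2).
  v is orthogonal to every row, so take v ∝ r_1 × r_3 = ((2)·(-2) - (0)·(0), (0)·(0) - (-4)·(-2), (-4)·(0) - (2)·(0)) = (-4, -8, 0).
  Rescale (divide by 4; multiply by -1 so the first nonzero entry is positive): u = (1, 2, 0).
  ||u|| = √((1)² + (2)² + (0)²) = √(5) ≈ 2.2361,  v_1 = u/||u|| ≈ (0.4472, 0.8944, 0) (||v_1|| = 1).

λ_1 = 9,  λ_2 = 7,  λ_3 = 4;  v_1 ≈ (0.4472, 0.8944, 0)


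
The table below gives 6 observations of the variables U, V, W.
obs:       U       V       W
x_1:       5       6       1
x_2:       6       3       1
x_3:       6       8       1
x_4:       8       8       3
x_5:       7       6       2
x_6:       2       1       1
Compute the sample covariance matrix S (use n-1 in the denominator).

Step 1 — column means:
  mean(U) = (5 + 6 + 6 + 8 + 7 + 2) / 6 = 34/6 = 5.6667
  mean(V) = (6 + 3 + 8 + 8 + 6 + 1) / 6 = 32/6 = 5.3333
  mean(W) = (1 + 1 + 1 + 3 + 2 + 1) / 6 = 9/6 = 1.5

Step 2 — sample covariance S[i,j] = (1/(n-1)) · Σ_k (x_{k,i} - mean_i) · (x_{k,j} - mean_j), with n-1 = 5.
  S[U,U] = ((-0.6667)·(-0.6667) + (0.3333)·(0.3333) + (0.3333)·(0.3333) + (2.3333)·(2.3333) + (1.3333)·(1.3333) + (-3.6667)·(-3.6667)) / 5 = 21.3333/5 = 4.2667
  S[U,V] = ((-0.6667)·(0.6667) + (0.3333)·(-2.3333) + (0.3333)·(2.6667) + (2.3333)·(2.6667) + (1.3333)·(0.6667) + (-3.6667)·(-4.3333)) / 5 = 22.6667/5 = 4.5333
  S[U,W] = ((-0.6667)·(-0.5) + (0.3333)·(-0.5) + (0.3333)·(-0.5) + (2.3333)·(1.5) + (1.3333)·(0.5) + (-3.6667)·(-0.5)) / 5 = 6/5 = 1.2
  S[V,V] = ((0.6667)·(0.6667) + (-2.3333)·(-2.3333) + (2.6667)·(2.6667) + (2.6667)·(2.6667) + (0.6667)·(0.6667) + (-4.3333)·(-4.3333)) / 5 = 39.3333/5 = 7.8667
  S[V,W] = ((0.6667)·(-0.5) + (-2.3333)·(-0.5) + (2.6667)·(-0.5) + (2.6667)·(1.5) + (0.6667)·(0.5) + (-4.3333)·(-0.5)) / 5 = 6/5 = 1.2
  S[W,W] = ((-0.5)·(-0.5) + (-0.5)·(-0.5) + (-0.5)·(-0.5) + (1.5)·(1.5) + (0.5)·(0.5) + (-0.5)·(-0.5)) / 5 = 3.5/5 = 0.7

S is symmetric (S[j,i] = S[i,j]). Assembling:

S = [[4.2667, 4.5333, 1.2],
 [4.5333, 7.8667, 1.2],
 [1.2, 1.2, 0.7]]


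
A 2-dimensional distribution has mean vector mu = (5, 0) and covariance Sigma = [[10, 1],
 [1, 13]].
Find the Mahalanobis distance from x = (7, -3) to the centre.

Step 1 — centre the observation: (x - mu) = (2, -3).

Step 2 — invert Sigma. det(Sigma) = 10·13 - (1)² = 129.
  Sigma^{-1} = (1/det) · [[d, -b], [-b, a]] = [[0.1008, -0.0078],
 [-0.0078, 0.0775]].

Step 3 — form the quadratic (x - mu)^T · Sigma^{-1} · (x - mu):
  Sigma^{-1} · (x - mu) = (0.2248, -0.2481).
  (x - mu)^T · [Sigma^{-1} · (x - mu)] = (2)·(0.2248) + (-3)·(-0.2481) = 1.1938.

Step 4 — take square root: d = √(1.1938) ≈ 1.0926.

d(x, mu) = √(1.1938) ≈ 1.0926


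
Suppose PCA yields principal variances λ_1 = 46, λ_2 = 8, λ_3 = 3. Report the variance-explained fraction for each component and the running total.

Step 1 — total variance = trace(Sigma) = Σ λ_i = 46 + 8 + 3 = 57.

Step 2 — fraction explained by component i = λ_i / Σ λ:
  PC1: 46/57 = 0.807
  PC2: 8/57 = 0.1404
  PC3: 3/57 = 0.0526

Step 3 — cumulative fraction after k components = (λ_1 + ... + λ_k) / Σ λ:
  k = 1: 46/57 = 0.807
  k = 2: (46 + 8)/57 = 54/57 = 0.9474
  k = 3: (46 + 8 + 3)/57 = 57/57 = 1

Summary (fraction, with percent):

explained: PC1 0.807 (80.7%), PC2 0.1404 (14.04%), PC3 0.0526 (5.26%);  cumulative: 0.807, 0.9474, 1


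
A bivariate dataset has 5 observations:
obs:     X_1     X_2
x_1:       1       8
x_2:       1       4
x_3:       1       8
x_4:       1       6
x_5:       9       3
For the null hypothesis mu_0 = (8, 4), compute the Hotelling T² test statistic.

Step 1 — sample mean vector:
  mean(X_1) = (1 + 1 + 1 + 1 + 9) / 5 = 13/5 = 2.6
  mean(X_2) = (8 + 4 + 8 + 6 + 3) / 5 = 29/5 = 5.8
  x̄ = (2.6, 5.8),  deviation x̄ - mu_0 = (2.6, 5.8) - (8, 4) = (-5.4, 1.8).

Step 2 — sample covariance matrix, S[i,j] = (1/(n-1)) · Σ_k (x_{k,i} - mean_i) · (x_{k,j} - mean_j), divisor n-1 = 4:
  S[X_1,X_1] = ((-1.6)·(-1.6) + (-1.6)·(-1.6) + (-1.6)·(-1.6) + (-1.6)·(-1.6) + (6.4)·(6.4)) / 4 = 51.2/4 = 12.8
  S[X_1,X_2] = ((-1.6)·(2.2) + (-1.6)·(-1.8) + (-1.6)·(2.2) + (-1.6)·(0.2) + (6.4)·(-2.8)) / 4 = -22.4/4 = -5.6
  S[X_2,X_2] = ((2.2)·(2.2) + (-1.8)·(-1.8) + (2.2)·(2.2) + (0.2)·(0.2) + (-2.8)·(-2.8)) / 4 = 20.8/4 = 5.2
  S = [[12.8, -5.6],
 [-5.6, 5.2]].

Step 3 — invert S. det(S) = 12.8·5.2 - (-5.6)² = 35.2.
  S^{-1} = (1/det) · [[d, -b], [-b, a]] = [[0.1477, 0.1591],
 [0.1591, 0.3636]].

Step 4 — quadratic form (x̄ - mu_0)^T · S^{-1} · (x̄ - mu_0):
  S^{-1} · (x̄ - mu_0) = (-0.5114, -0.2045),
  (x̄ - mu_0)^T · [...] = (-5.4)·(-0.5114) + (1.8)·(-0.2045) = 2.3932.

Step 5 — scale by n: T² = 5 · 2.3932 = 11.9659.

T² ≈ 11.9659


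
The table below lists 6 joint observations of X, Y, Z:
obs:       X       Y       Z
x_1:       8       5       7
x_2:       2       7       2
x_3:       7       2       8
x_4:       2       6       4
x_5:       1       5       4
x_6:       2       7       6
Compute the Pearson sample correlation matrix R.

Step 1 — column means:
  mean(X) = (8 + 2 + 7 + 2 + 1 + 2) / 6 = 22/6 = 3.6667
  mean(Y) = (5 + 7 + 2 + 6 + 5 + 7) / 6 = 32/6 = 5.3333
  mean(Z) = (7 + 2 + 8 + 4 + 4 + 6) / 6 = 31/6 = 5.1667

Step 2 — sample variances and covariances s[i,j] = (1/(n-1)) · Σ_k (x_{k,i} - mean_i) · (x_{k,j} - mean_j), with n-1 = 5:
  s[X,X] = ((4.3333)·(4.3333) + (-1.6667)·(-1.6667) + (3.3333)·(3.3333) + (-1.6667)·(-1.6667) + (-2.6667)·(-2.6667) + (-1.6667)·(-1.6667)) / 5 = 45.3333/5 = 9.0667
  s[X,Y] = ((4.3333)·(-0.3333) + (-1.6667)·(1.6667) + (3.3333)·(-3.3333) + (-1.6667)·(0.6667) + (-2.6667)·(-0.3333) + (-1.6667)·(1.6667)) / 5 = -18.3333/5 = -3.6667
  s[X,Z] = ((4.3333)·(1.8333) + (-1.6667)·(-3.1667) + (3.3333)·(2.8333) + (-1.6667)·(-1.1667) + (-2.6667)·(-1.1667) + (-1.6667)·(0.8333)) / 5 = 26.3333/5 = 5.2667
  s[Y,Y] = ((-0.3333)·(-0.3333) + (1.6667)·(1.6667) + (-3.3333)·(-3.3333) + (0.6667)·(0.6667) + (-0.3333)·(-0.3333) + (1.6667)·(1.6667)) / 5 = 17.3333/5 = 3.4667
  s[Y,Z] = ((-0.3333)·(1.8333) + (1.6667)·(-3.1667) + (-3.3333)·(2.8333) + (0.6667)·(-1.1667) + (-0.3333)·(-1.1667) + (1.6667)·(0.8333)) / 5 = -14.3333/5 = -2.8667
  s[Z,Z] = ((1.8333)·(1.8333) + (-3.1667)·(-3.1667) + (2.8333)·(2.8333) + (-1.1667)·(-1.1667) + (-1.1667)·(-1.1667) + (0.8333)·(0.8333)) / 5 = 24.8333/5 = 4.9667
  Sample standard deviations s_i = √(s[i,i]):
  s(X) = √(9.0667) = 3.0111
  s(Y) = √(3.4667) = 1.8619
  s(Z) = √(4.9667) = 2.2286

Step 3 — r_{ij} = s_{ij} / (s_i · s_j):
  r[X,X] = 1 (diagonal).
  r[X,Y] = -3.6667 / (3.0111 · 1.8619) = -3.6667 / 5.6063 = -0.654
  r[X,Z] = 5.2667 / (3.0111 · 2.2286) = 5.2667 / 6.7105 = 0.7848
  r[Y,Y] = 1 (diagonal).
  r[Y,Z] = -2.8667 / (1.8619 · 2.2286) = -2.8667 / 4.1494 = -0.6909
  r[Z,Z] = 1 (diagonal).

R is symmetric with unit diagonal. Assembling:

R = [[1, -0.654, 0.7848],
 [-0.654, 1, -0.6909],
 [0.7848, -0.6909, 1]]


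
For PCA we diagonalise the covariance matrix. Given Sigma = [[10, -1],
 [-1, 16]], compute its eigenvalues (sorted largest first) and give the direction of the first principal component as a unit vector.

Step 1 — characteristic polynomial of 2×2 Sigma:
  det(Sigma - λI) = λ² - trace · λ + det = 0.
  trace = 10 + 16 = 26, det = 10·16 - (-1)² = 159.
Step 2 — discriminant:
  Δ = trace² - 4·det = 676 - 636 = 40.
Step 3 — eigenvalues:
  λ = (trace ± √Δ)/2 = (26 ± 6.3246)/2,
  λ_1 = 16.1623,  λ_2 = 9.8377.

Step 4 — unit eigenvector for λ_1: solve (Sigma - λ_1 I)v = 0. First row:
  (10 - 16.1623)·v_x + (-1)·v_y = 0, i.e. (-6.1623)·v_x + (-1)·v_y = 0,
  so v ∝ (b, λ_1 - a) = (-1, 6.1623); multiply by -1 so the first entry is positive: u = (1, -6.1623).
  ||u|| = √((1)² + (-6.1623)²) = √(38.9737) ≈ 6.2429,
  v_1 = u/||u|| ≈ (0.1602, -0.9871) (||v_1|| = 1).

λ_1 = 16.1623,  λ_2 = 9.8377;  v_1 ≈ (0.1602, -0.9871)


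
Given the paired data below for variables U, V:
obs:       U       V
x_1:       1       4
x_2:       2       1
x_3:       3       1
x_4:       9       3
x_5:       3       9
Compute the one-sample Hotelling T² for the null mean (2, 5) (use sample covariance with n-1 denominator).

Step 1 — sample mean vector:
  mean(U) = (1 + 2 + 3 + 9 + 3) / 5 = 18/5 = 3.6
  mean(V) = (4 + 1 + 1 + 3 + 9) / 5 = 18/5 = 3.6
  x̄ = (3.6, 3.6),  deviation x̄ - mu_0 = (3.6, 3.6) - (2, 5) = (1.6, -1.4).

Step 2 — sample covariance matrix, S[i,j] = (1/(n-1)) · Σ_k (x_{k,i} - mean_i) · (x_{k,j} - mean_j), divisor n-1 = 4:
  S[U,U] = ((-2.6)·(-2.6) + (-1.6)·(-1.6) + (-0.6)·(-0.6) + (5.4)·(5.4) + (-0.6)·(-0.6)) / 4 = 39.2/4 = 9.8
  S[U,V] = ((-2.6)·(0.4) + (-1.6)·(-2.6) + (-0.6)·(-2.6) + (5.4)·(-0.6) + (-0.6)·(5.4)) / 4 = -1.8/4 = -0.45
  S[V,V] = ((0.4)·(0.4) + (-2.6)·(-2.6) + (-2.6)·(-2.6) + (-0.6)·(-0.6) + (5.4)·(5.4)) / 4 = 43.2/4 = 10.8
  S = [[9.8, -0.45],
 [-0.45, 10.8]].

Step 3 — invert S. det(S) = 9.8·10.8 - (-0.45)² = 105.6375.
  S^{-1} = (1/det) · [[d, -b], [-b, a]] = [[0.1022, 0.0043],
 [0.0043, 0.0928]].

Step 4 — quadratic form (x̄ - mu_0)^T · S^{-1} · (x̄ - mu_0):
  S^{-1} · (x̄ - mu_0) = (0.1576, -0.1231),
  (x̄ - mu_0)^T · [...] = (1.6)·(0.1576) + (-1.4)·(-0.1231) = 0.4245.

Step 5 — scale by n: T² = 5 · 0.4245 = 2.1224.

T² ≈ 2.1224


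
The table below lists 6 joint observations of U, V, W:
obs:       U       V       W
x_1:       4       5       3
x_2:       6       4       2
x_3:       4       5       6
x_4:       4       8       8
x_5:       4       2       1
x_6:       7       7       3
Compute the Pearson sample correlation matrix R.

Step 1 — column means:
  mean(U) = (4 + 6 + 4 + 4 + 4 + 7) / 6 = 29/6 = 4.8333
  mean(V) = (5 + 4 + 5 + 8 + 2 + 7) / 6 = 31/6 = 5.1667
  mean(W) = (3 + 2 + 6 + 8 + 1 + 3) / 6 = 23/6 = 3.8333

Step 2 — sample variances and covariances s[i,j] = (1/(n-1)) · Σ_k (x_{k,i} - mean_i) · (x_{k,j} - mean_j), with n-1 = 5:
  s[U,U] = ((-0.8333)·(-0.8333) + (1.1667)·(1.1667) + (-0.8333)·(-0.8333) + (-0.8333)·(-0.8333) + (-0.8333)·(-0.8333) + (2.1667)·(2.1667)) / 5 = 8.8333/5 = 1.7667
  s[U,V] = ((-0.8333)·(-0.1667) + (1.1667)·(-1.1667) + (-0.8333)·(-0.1667) + (-0.8333)·(2.8333) + (-0.8333)·(-3.1667) + (2.1667)·(1.8333)) / 5 = 3.1667/5 = 0.6333
  s[U,W] = ((-0.8333)·(-0.8333) + (1.1667)·(-1.8333) + (-0.8333)·(2.1667) + (-0.8333)·(4.1667) + (-0.8333)·(-2.8333) + (2.1667)·(-0.8333)) / 5 = -6.1667/5 = -1.2333
  s[V,V] = ((-0.1667)·(-0.1667) + (-1.1667)·(-1.1667) + (-0.1667)·(-0.1667) + (2.8333)·(2.8333) + (-3.1667)·(-3.1667) + (1.8333)·(1.8333)) / 5 = 22.8333/5 = 4.5667
  s[V,W] = ((-0.1667)·(-0.8333) + (-1.1667)·(-1.8333) + (-0.1667)·(2.1667) + (2.8333)·(4.1667) + (-3.1667)·(-2.8333) + (1.8333)·(-0.8333)) / 5 = 21.1667/5 = 4.2333
  s[W,W] = ((-0.8333)·(-0.8333) + (-1.8333)·(-1.8333) + (2.1667)·(2.1667) + (4.1667)·(4.1667) + (-2.8333)·(-2.8333) + (-0.8333)·(-0.8333)) / 5 = 34.8333/5 = 6.9667
  Sample standard deviations s_i = √(s[i,i]):
  s(U) = √(1.7667) = 1.3292
  s(V) = √(4.5667) = 2.137
  s(W) = √(6.9667) = 2.6394

Step 3 — r_{ij} = s_{ij} / (s_i · s_j):
  r[U,U] = 1 (diagonal).
  r[U,V] = 0.6333 / (1.3292 · 2.137) = 0.6333 / 2.8404 = 0.223
  r[U,W] = -1.2333 / (1.3292 · 2.6394) = -1.2333 / 3.5082 = -0.3516
  r[V,V] = 1 (diagonal).
  r[V,W] = 4.2333 / (2.137 · 2.6394) = 4.2333 / 5.6404 = 0.7505
  r[W,W] = 1 (diagonal).

R is symmetric with unit diagonal. Assembling:

R = [[1, 0.223, -0.3516],
 [0.223, 1, 0.7505],
 [-0.3516, 0.7505, 1]]
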